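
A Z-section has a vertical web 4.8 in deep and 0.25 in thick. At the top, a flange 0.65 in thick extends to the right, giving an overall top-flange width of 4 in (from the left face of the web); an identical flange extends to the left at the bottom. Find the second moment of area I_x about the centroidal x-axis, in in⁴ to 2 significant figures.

Split into non-overlapping primitives; take the origin at the lower-left of the bounding box.
Web: 0.25 × 4.8, A = 1.2 in², y = 2.4 in, Ī = 2.304 in⁴.
Top flange (beyond web): 3.75 × 0.65, A = 2.438 in², y = 4.475 in, Ī = 0.08582 in⁴.
Bottom flange (beyond web): 3.75 × 0.65, A = 2.438 in², y = 0.325 in, Ī = 0.08582 in⁴.
Centroid: ȳ = ΣA·y / ΣA = 2.4 in.
Transfer each piece to the centroidal x-axis using Ī + A·d² with d = y − 2.4:
  web: d = 0 in → contributes +2.304 in⁴
  top flange (beyond web): d = 2.075 in → contributes +10.58 in⁴
  bottom flange (beyond web): d = -2.075 in → contributes +10.58 in⁴
Total I = 23.47 in⁴.

I_x ≈ 23 in⁴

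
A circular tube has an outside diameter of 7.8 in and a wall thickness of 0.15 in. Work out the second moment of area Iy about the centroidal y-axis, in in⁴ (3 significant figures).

Iy ≈ 26.4 in⁴

Treat the section as a set of non-overlapping primitives; coordinates are from the bounding-box lower-left.
Outer circle: ⌀7.8, A = 47.784 in², x = 3.9 in, Ī = 181.7 in⁴.
Bore (subtracted): ⌀7.5, A = 44.179 in², x = 3.9 in, Ī = 155.32 in⁴.
By symmetry the centroid is at mid-width, x̄ = 3.9 in.
All pieces are centred on the centroidal y-axis, so I = ΣĪ (holes subtracted) = 26.382 in⁴.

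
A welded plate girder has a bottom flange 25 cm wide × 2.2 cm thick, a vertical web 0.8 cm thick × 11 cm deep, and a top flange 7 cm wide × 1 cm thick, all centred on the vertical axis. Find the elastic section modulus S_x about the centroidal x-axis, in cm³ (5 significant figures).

S_x ≈ 118.17 cm³

Split into non-overlapping primitives; take the origin at the lower-left of the bounding box.
Bottom plate: 25 × 2.2, A = 55 cm², y = 1.1 cm, Ī = 22.18333 cm⁴.
Web plate: 0.8 × 11, A = 8.8 cm², y = 7.7 cm, Ī = 88.73333 cm⁴.
Top plate: 7 × 1, A = 7 cm², y = 13.7 cm, Ī = 0.5833333 cm⁴.
Centroid: ȳ = ΣA·y / ΣA = 3.166102 cm.
Transfer each piece to the centroidal x-axis using Ī + A·d² with d = y − 3.166102:
  bottom plate: d = -2.066102 cm → contributes +256.966 cm⁴
  web plate: d = 4.533898 cm → contributes +269.6282 cm⁴
  top plate: d = 10.5339 cm → contributes +777.3244 cm⁴
Total I = 1303.919 cm⁴.
Extreme fibre distance c = 11.0339 cm; S = I/c = 118.1739 cm³.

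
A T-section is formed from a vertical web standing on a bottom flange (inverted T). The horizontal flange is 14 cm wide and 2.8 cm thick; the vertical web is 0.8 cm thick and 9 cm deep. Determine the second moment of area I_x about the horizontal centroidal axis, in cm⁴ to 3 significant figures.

I_x ≈ 286 cm⁴

Decompose the section into non-overlapping parts with the origin at the bottom-left of its bounding rectangle.
Flange: 14 × 2.8, A = 39.2 cm², y = 1.4 cm, Ī = 25.611 cm⁴.
Web: 0.8 × 9, A = 7.2 cm², y = 7.3 cm, Ī = 48.6 cm⁴.
Centroid: ȳ = ΣA·y / ΣA = 2.3155 cm.
Transfer each piece to the horizontal centroidal axis using Ī + A·d² with d = y − 2.3155:
  flange: d = -0.91552 cm → contributes +58.467 cm⁴
  web: d = 4.9845 cm → contributes +227.48 cm⁴
Total I = 285.95 cm⁴.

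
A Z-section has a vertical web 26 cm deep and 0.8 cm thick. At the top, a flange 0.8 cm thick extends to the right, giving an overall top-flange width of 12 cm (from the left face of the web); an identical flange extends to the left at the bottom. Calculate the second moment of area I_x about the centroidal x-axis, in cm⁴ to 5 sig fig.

Break the section into simple shapes (no overlaps), measuring from the bottom-left corner of the bounding box.
Web: 0.8 × 26, A = 20.8 cm², y = 13 cm, Ī = 1171.733 cm⁴.
Top flange (beyond web): 11.2 × 0.8, A = 8.96 cm², y = 25.6 cm, Ī = 0.4778667 cm⁴.
Bottom flange (beyond web): 11.2 × 0.8, A = 8.96 cm², y = 0.4 cm, Ī = 0.4778667 cm⁴.
Centroid: ȳ = ΣA·y / ΣA = 13 cm.
Transfer each piece to the centroidal x-axis using Ī + A·d² with d = y − 13:
  web: d = 0 cm → contributes +1171.733 cm⁴
  top flange (beyond web): d = 12.6 cm → contributes +1422.967 cm⁴
  bottom flange (beyond web): d = -12.6 cm → contributes +1422.967 cm⁴
Total I = 4017.668 cm⁴.

I_x ≈ 4017.7 cm⁴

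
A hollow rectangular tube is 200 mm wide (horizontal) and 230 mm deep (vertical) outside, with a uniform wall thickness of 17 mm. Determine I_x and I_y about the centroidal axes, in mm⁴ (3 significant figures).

Break the section into simple shapes (no overlaps), measuring from the bottom-left corner of the bounding box.
Outer rectangle: 200 × 230, A = 46 000 mm², y = 115 mm, Ī = 202 783 333 mm⁴.
Inner void (subtracted): 166 × 196, A = 32 536 mm², y = 115 mm, Ī = 104 158 581 mm⁴.
By symmetry the centroid is at mid-height, ȳ = 115 mm.
All pieces are centred on the centroidal x-axis, so I = ΣĪ (holes subtracted) = 98 624 752 mm⁴.
Repeating about the centroidal y-axis gives I_y = 78 619 832 mm⁴.

I_x ≈ 9.86 × 10⁷ mm⁴, I_y ≈ 7.86 × 10⁷ mm⁴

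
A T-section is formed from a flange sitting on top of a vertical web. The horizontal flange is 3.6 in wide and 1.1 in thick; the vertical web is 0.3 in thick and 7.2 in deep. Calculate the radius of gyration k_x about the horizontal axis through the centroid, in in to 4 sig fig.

Decompose the section into non-overlapping parts with the origin at the bottom-left of its bounding rectangle.
Flange: 3.6 × 1.1, A = 3.96 in², y = 7.75 in, Ī = 0.3993 in⁴.
Web: 0.3 × 7.2, A = 2.16 in², y = 3.6 in, Ī = 9.3312 in⁴.
Centroid: ȳ = ΣA·y / ΣA = 6.28529 in.
Transfer each piece to the horizontal axis through the centroid using Ī + A·d² with d = y − 6.28529:
  flange: d = 1.46471 in → contributes +8.89494 in⁴
  web: d = -2.68529 in → contributes +24.9065 in⁴
Total I = 33.8015 in⁴.
Radius of gyration: k = √(I/A) = √(33.8015 / 6.12) = 2.35013 in.

k_x ≈ 2.350 in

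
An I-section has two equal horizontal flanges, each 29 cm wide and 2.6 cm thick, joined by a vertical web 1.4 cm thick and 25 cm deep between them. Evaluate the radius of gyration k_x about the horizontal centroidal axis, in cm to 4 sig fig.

k_x ≈ 12.84 cm

Decompose the section into non-overlapping parts with the origin at the bottom-left of its bounding rectangle.
Bottom flange: 29 × 2.6, A = 75.4 cm², y = 1.3 cm, Ī = 42.4753 cm⁴.
Web: 1.4 × 25, A = 35 cm², y = 15.1 cm, Ī = 1822.92 cm⁴.
Top flange: 29 × 2.6, A = 75.4 cm², y = 28.9 cm, Ī = 42.4753 cm⁴.
By symmetry the centroid is at mid-height, ȳ = 15.1 cm.
Transfer each piece to the horizontal centroidal axis using Ī + A·d² with d = y − 15.1:
  bottom flange: d = -13.8 cm → contributes +14401.7 cm⁴
  web: d = 0 cm → contributes +1822.92 cm⁴
  top flange: d = 13.8 cm → contributes +14401.7 cm⁴
Total I = 30626.2 cm⁴.
Radius of gyration: k = √(I/A) = √(30626.2 / 185.8) = 12.8388 cm.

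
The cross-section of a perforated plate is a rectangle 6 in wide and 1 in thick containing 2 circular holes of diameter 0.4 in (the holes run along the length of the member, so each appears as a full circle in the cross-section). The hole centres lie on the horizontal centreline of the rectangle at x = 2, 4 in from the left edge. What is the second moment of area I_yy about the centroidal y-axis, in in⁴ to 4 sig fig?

I_yy ≈ 17.75 in⁴

Treat the section as a set of non-overlapping primitives; coordinates are from the bounding-box lower-left.
Plate: 6 × 1, A = 6 in², x = 3 in, Ī = 18 in⁴.
Hole 1 (subtracted): ⌀0.4, A = 0.125664 in², x = 2 in, Ī = 0.00125664 in⁴.
Hole 2 (subtracted): ⌀0.4, A = 0.125664 in², x = 4 in, Ī = 0.00125664 in⁴.
By symmetry the centroid is at mid-width, x̄ = 3 in.
Transfer each piece to the centroidal y-axis using Ī + A·d² with d = x − 3:
  plate: d = 0 in → contributes +18 in⁴
  hole 1: d = -1 in → contributes −0.12692 in⁴
  hole 2: d = 1 in → contributes −0.12692 in⁴
Total I = 17.7462 in⁴.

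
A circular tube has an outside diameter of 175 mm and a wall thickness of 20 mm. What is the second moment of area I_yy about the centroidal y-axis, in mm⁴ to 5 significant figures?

Split into non-overlapping primitives; take the origin at the lower-left of the bounding box.
Outer circle: ⌀175, A = 24052.82 mm², x = 87.5 mm, Ī = 46 038 598 mm⁴.
Bore (subtracted): ⌀135, A = 14313.88 mm², x = 87.5 mm, Ī = 16 304 406 mm⁴.
By symmetry the centroid is at mid-width, x̄ = 87.5 mm.
All pieces are centred on the centroidal y-axis, so I = ΣĪ (holes subtracted) = 29 734 193 mm⁴.

I_yy ≈ 2.9734 × 10⁷ mm⁴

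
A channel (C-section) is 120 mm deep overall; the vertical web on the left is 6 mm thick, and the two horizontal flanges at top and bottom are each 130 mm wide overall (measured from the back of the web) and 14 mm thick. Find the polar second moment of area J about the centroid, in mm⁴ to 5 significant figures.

J ≈ 1.7644 × 10⁷ mm⁴

Decompose the section into non-overlapping parts with the origin at the bottom-left of its bounding rectangle.
Web: 6 × 120, A = 720 mm², y = 60 mm, Ī = 864 000 mm⁴.
Top flange (beyond web): 124 × 14, A = 1 736 mm², y = 113 mm, Ī = 28354.67 mm⁴.
Bottom flange (beyond web): 124 × 14, A = 1 736 mm², y = 7 mm, Ī = 28354.67 mm⁴.
By symmetry the centroid is at mid-height, ȳ = 60 mm.
Transfer each piece to the centroidal x-axis using Ī + A·d² with d = y − 60:
  web: d = 0 mm → contributes +864 000 mm⁴
  top flange (beyond web): d = 53 mm → contributes +4 904 779 mm⁴
  bottom flange (beyond web): d = -53 mm → contributes +4 904 779 mm⁴
Total I = 10 673 557 mm⁴.
For the y-axis: x̄ = 56.83588 mm.
Repeating about the centroidal y-axis gives I_y = 6 970 468 mm⁴.
Polar second moment: J = I_x + I_y = 17 644 026 mm⁴.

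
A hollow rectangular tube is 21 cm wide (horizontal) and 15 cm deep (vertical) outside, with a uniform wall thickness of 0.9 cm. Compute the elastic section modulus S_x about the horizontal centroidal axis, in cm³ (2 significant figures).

S_x ≈ 300 cm³

Decompose the section into non-overlapping parts with the origin at the bottom-left of its bounding rectangle.
Outer rectangle: 21 × 15, A = 315 cm², y = 7.5 cm, Ī = 5 906 cm⁴.
Inner void (subtracted): 19.2 × 13.2, A = 253.4 cm², y = 7.5 cm, Ī = 3 680 cm⁴.
By symmetry the centroid is at mid-height, ȳ = 7.5 cm.
All pieces are centred on the horizontal centroidal axis, so I = ΣĪ (holes subtracted) = 2 226 cm⁴.
Extreme fibre distance c = 7.5 cm; S = I/c = 296.8 cm³.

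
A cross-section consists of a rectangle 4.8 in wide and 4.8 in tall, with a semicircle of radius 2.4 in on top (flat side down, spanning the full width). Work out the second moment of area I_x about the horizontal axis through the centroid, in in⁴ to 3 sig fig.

I_x ≈ 124 in⁴

Break the section into simple shapes (no overlaps), measuring from the bottom-left corner of the bounding box.
Rectangular body: 4.8 × 4.8, A = 23.04 in², y = 2.4 in, Ī = 44.237 in⁴.
Semicircular cap: semicircle r = 2.4, A = 9.0478 in², y = 5.8186 in, Ī = 3.6415 in⁴.
Centroid: ȳ = ΣA·y / ΣA = 3.3639 in.
Transfer each piece to the horizontal axis through the centroid using Ī + A·d² with d = y − 3.3639:
  rectangular body: d = -0.96394 in → contributes +65.645 in⁴
  semicircular cap: d = 2.4547 in → contributes +58.157 in⁴
Total I = 123.8 in⁴.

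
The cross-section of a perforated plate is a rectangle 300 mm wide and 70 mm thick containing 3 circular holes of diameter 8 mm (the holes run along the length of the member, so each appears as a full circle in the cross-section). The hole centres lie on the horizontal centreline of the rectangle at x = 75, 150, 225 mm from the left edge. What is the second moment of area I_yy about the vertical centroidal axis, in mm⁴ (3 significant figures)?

I_yy ≈ 1.57 × 10⁸ mm⁴

Decompose the section into non-overlapping parts with the origin at the bottom-left of its bounding rectangle.
Plate: 300 × 70, A = 21 000 mm², x = 150 mm, Ī = 157 500 000 mm⁴.
Hole 1 (subtracted): ⌀8, A = 50.265 mm², x = 75 mm, Ī = 201.06 mm⁴.
Hole 2 (subtracted): ⌀8, A = 50.265 mm², x = 150 mm, Ī = 201.06 mm⁴.
Hole 3 (subtracted): ⌀8, A = 50.265 mm², x = 225 mm, Ī = 201.06 mm⁴.
By symmetry the centroid is at mid-width, x̄ = 150 mm.
Transfer each piece to the vertical centroidal axis using Ī + A·d² with d = x − 150:
  plate: d = 0 mm → contributes +157 500 000 mm⁴
  hole 1: d = -75 mm → contributes −282 944 mm⁴
  hole 2: d = 0 mm → contributes −201.06 mm⁴
  hole 3: d = 75 mm → contributes −282 944 mm⁴
Total I = 156 933 910 mm⁴.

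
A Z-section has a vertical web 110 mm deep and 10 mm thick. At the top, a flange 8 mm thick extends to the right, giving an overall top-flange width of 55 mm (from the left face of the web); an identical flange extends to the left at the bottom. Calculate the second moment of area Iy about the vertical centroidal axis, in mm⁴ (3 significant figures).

Split into non-overlapping primitives; take the origin at the lower-left of the bounding box.
Web: 10 × 110, A = 1 100 mm², x = 50 mm, Ī = 9166.7 mm⁴.
Top flange (beyond web): 45 × 8, A = 360 mm², x = 77.5 mm, Ī = 60 750 mm⁴.
Bottom flange (beyond web): 45 × 8, A = 360 mm², x = 22.5 mm, Ī = 60 750 mm⁴.
Centroid: x̄ = ΣA·x / ΣA = 50 mm.
Transfer each piece to the vertical centroidal axis using Ī + A·d² with d = x − 50:
  web: d = 0 mm → contributes +9166.7 mm⁴
  top flange (beyond web): d = 27.5 mm → contributes +333 000 mm⁴
  bottom flange (beyond web): d = -27.5 mm → contributes +333 000 mm⁴
Total I = 675 167 mm⁴.

Iy ≈ 6.75 × 10⁵ mm⁴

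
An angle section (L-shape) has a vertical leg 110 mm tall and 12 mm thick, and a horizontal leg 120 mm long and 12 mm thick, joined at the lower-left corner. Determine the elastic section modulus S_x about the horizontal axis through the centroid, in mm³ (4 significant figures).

S_x ≈ 3.679 × 10⁴ mm³

Decompose the section into non-overlapping parts with the origin at the bottom-left of its bounding rectangle.
Vertical leg: 12 × 110, A = 1 320 mm², y = 55 mm, Ī = 1 331 000 mm⁴.
Horizontal leg (remainder): 108 × 12, A = 1 296 mm², y = 6 mm, Ī = 15 552 mm⁴.
Centroid: ȳ = ΣA·y / ΣA = 30.7248 mm.
Transfer each piece to the horizontal axis through the centroid using Ī + A·d² with d = y − 30.7248:
  vertical leg: d = 24.2752 mm → contributes +2 108 859 mm⁴
  horizontal leg (remainder): d = -24.7248 mm → contributes +807 815 mm⁴
Total I = 2 916 674 mm⁴.
Extreme fibre distance c = 79.2752 mm; S = I/c = 36791.7 mm³.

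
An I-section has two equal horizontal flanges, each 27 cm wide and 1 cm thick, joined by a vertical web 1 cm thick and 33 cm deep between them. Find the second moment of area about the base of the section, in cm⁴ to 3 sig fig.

Break the section into simple shapes (no overlaps), measuring from the bottom-left corner of the bounding box.
Bottom flange: 27 × 1, A = 27 cm², y = 0.5 cm, Ī = 2.25 cm⁴.
Web: 1 × 33, A = 33 cm², y = 17.5 cm, Ī = 2994.8 cm⁴.
Top flange: 27 × 1, A = 27 cm², y = 34.5 cm, Ī = 2.25 cm⁴.
Transfer each piece to a horizontal axis along the bottom face using Ī + A·d² with d = y − 0:
  bottom flange: d = 0.5 cm → contributes +9 cm⁴
  web: d = 17.5 cm → contributes +13 101 cm⁴
  top flange: d = 34.5 cm → contributes +32 139 cm⁴
Total I = 45 249 cm⁴.

I_base ≈ 4.52 × 10⁴ cm⁴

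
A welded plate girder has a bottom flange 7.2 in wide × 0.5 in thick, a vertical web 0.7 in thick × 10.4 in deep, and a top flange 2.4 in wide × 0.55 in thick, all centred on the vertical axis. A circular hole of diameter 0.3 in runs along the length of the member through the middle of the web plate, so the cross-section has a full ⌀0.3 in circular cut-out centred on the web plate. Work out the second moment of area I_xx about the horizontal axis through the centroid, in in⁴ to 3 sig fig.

I_xx ≈ 200 in⁴

Treat the section as a set of non-overlapping primitives; coordinates are from the bounding-box lower-left.
Bottom plate: 7.2 × 0.5, A = 3.6 in², y = 0.25 in, Ī = 0.075 in⁴.
Web plate: 0.7 × 10.4, A = 7.28 in², y = 5.7 in, Ī = 65.617 in⁴.
Top plate: 2.4 × 0.55, A = 1.32 in², y = 11.175 in, Ī = 0.033275 in⁴.
Hole (subtracted): ⌀0.3, A = 0.070686 in², y = 5.7 in, Ī = 0.00039761 in⁴.
Centroid: ȳ = ΣA·y / ΣA = 4.6783 in.
Transfer each piece to the horizontal axis through the centroid using Ī + A·d² with d = y − 4.6783:
  bottom plate: d = -4.4283 in → contributes +70.669 in⁴
  web plate: d = 1.0217 in → contributes +73.217 in⁴
  top plate: d = 6.4967 in → contributes +55.747 in⁴
  hole: d = 1.0217 in → contributes −0.07419 in⁴
Total I = 199.56 in⁴.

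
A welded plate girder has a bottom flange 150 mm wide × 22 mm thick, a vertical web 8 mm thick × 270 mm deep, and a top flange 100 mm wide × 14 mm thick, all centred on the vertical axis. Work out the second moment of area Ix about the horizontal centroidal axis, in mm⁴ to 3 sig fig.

Break the section into simple shapes (no overlaps), measuring from the bottom-left corner of the bounding box.
Bottom plate: 150 × 22, A = 3 300 mm², y = 11 mm, Ī = 133 100 mm⁴.
Web plate: 8 × 270, A = 2 160 mm², y = 157 mm, Ī = 13 122 000 mm⁴.
Top plate: 100 × 14, A = 1 400 mm², y = 299 mm, Ī = 22 867 mm⁴.
Centroid: ȳ = ΣA·y / ΣA = 115.75 mm.
Transfer each piece to the horizontal centroidal axis using Ī + A·d² with d = y − 115.75:
  bottom plate: d = -104.75 mm → contributes +36 340 037 mm⁴
  web plate: d = 41.254 mm → contributes +16 798 024 mm⁴
  top plate: d = 183.25 mm → contributes +47 037 524 mm⁴
Total I = 100 175 585 mm⁴.

Ix ≈ 1.00 × 10⁸ mm⁴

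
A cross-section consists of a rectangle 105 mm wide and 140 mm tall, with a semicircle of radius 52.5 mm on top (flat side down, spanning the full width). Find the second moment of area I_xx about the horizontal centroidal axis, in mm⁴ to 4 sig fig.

I_xx ≈ 5.333 × 10⁷ mm⁴

Break the section into simple shapes (no overlaps), measuring from the bottom-left corner of the bounding box.
Rectangular body: 105 × 140, A = 14 700 mm², y = 70 mm, Ī = 24 010 000 mm⁴.
Semicircular cap: semicircle r = 52.5, A = 4329.51 mm², y = 162.282 mm, Ī = 833 814 mm⁴.
Centroid: ȳ = ΣA·y / ΣA = 90.9955 mm.
Transfer each piece to the horizontal centroidal axis using Ī + A·d² with d = y − 90.9955:
  rectangular body: d = -20.9955 mm → contributes +30 489 930 mm⁴
  semicircular cap: d = 71.2862 mm → contributes +22 835 156 mm⁴
Total I = 53 325 086 mm⁴.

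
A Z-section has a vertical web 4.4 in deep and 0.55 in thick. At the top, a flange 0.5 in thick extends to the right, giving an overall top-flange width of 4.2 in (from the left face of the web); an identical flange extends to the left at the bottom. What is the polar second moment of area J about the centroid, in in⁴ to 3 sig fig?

Break the section into simple shapes (no overlaps), measuring from the bottom-left corner of the bounding box.
Web: 0.55 × 4.4, A = 2.42 in², y = 2.2 in, Ī = 3.9043 in⁴.
Top flange (beyond web): 3.65 × 0.5, A = 1.825 in², y = 4.15 in, Ī = 0.038021 in⁴.
Bottom flange (beyond web): 3.65 × 0.5, A = 1.825 in², y = 0.25 in, Ī = 0.038021 in⁴.
Centroid: ȳ = ΣA·y / ΣA = 2.2 in.
Transfer each piece to the centroidal x-axis using Ī + A·d² with d = y − 2.2:
  web: d = 0 in → contributes +3.9043 in⁴
  top flange (beyond web): d = 1.95 in → contributes +6.9776 in⁴
  bottom flange (beyond web): d = -1.95 in → contributes +6.9776 in⁴
Total I = 17.859 in⁴.
For the y-axis: x̄ = 3.925 in.
Repeating about the centroidal y-axis gives I_y = 20.21 in⁴.
Polar second moment: J = I_x + I_y = 38.069 in⁴.

J ≈ 38.1 in⁴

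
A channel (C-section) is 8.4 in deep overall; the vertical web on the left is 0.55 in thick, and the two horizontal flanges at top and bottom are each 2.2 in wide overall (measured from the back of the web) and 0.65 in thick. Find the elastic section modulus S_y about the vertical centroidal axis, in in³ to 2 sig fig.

Break the section into simple shapes (no overlaps), measuring from the bottom-left corner of the bounding box.
Web: 0.55 × 8.4, A = 4.62 in², x = 0.275 in, Ī = 0.1165 in⁴.
Top flange (beyond web): 1.65 × 0.65, A = 1.073 in², x = 1.375 in, Ī = 0.2433 in⁴.
Bottom flange (beyond web): 1.65 × 0.65, A = 1.073 in², x = 1.375 in, Ī = 0.2433 in⁴.
Centroid: x̄ = ΣA·x / ΣA = 0.6238 in.
Transfer each piece to the vertical centroidal axis using Ī + A·d² with d = x − 0.6238:
  web: d = -0.3488 in → contributes +0.6785 in⁴
  top flange (beyond web): d = 0.7512 in → contributes +0.8486 in⁴
  bottom flange (beyond web): d = 0.7512 in → contributes +0.8486 in⁴
Total I = 2.376 in⁴.
Extreme fibre distance c = 1.576 in; S = I/c = 1.507 in³.

S_y ≈ 1.5 in³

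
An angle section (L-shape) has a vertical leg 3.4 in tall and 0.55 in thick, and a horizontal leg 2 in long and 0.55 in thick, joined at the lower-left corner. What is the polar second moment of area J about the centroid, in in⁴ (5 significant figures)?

Split into non-overlapping primitives; take the origin at the lower-left of the bounding box.
Vertical leg: 0.55 × 3.4, A = 1.87 in², y = 1.7 in, Ī = 1.801433 in⁴.
Horizontal leg (remainder): 1.45 × 0.55, A = 0.7975 in², y = 0.275 in, Ī = 0.02010365 in⁴.
Centroid: ȳ = ΣA·y / ΣA = 1.273969 in.
Transfer each piece to the centroidal x-axis using Ī + A·d² with d = y − 1.273969:
  vertical leg: d = 0.4260309 in → contributes +2.140843 in⁴
  horizontal leg (remainder): d = -0.9989691 in → contributes +0.8159602 in⁴
Total I = 2.956803 in⁴.
For the y-axis: x̄ = 0.5739691 in.
Repeating about the centroidal y-axis gives I_y = 0.7459404 in⁴.
Polar second moment: J = I_x + I_y = 3.702743 in⁴.

J ≈ 3.7027 in⁴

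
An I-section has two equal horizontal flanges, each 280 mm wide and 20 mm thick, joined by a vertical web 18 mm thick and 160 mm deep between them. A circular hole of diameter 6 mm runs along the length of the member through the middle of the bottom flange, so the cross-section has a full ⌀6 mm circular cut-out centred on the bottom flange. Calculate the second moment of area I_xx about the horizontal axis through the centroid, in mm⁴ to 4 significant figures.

Decompose the section into non-overlapping parts with the origin at the bottom-left of its bounding rectangle.
Bottom flange: 280 × 20, A = 5 600 mm², y = 10 mm, Ī = 186 667 mm⁴.
Web: 18 × 160, A = 2 880 mm², y = 100 mm, Ī = 6 144 000 mm⁴.
Top flange: 280 × 20, A = 5 600 mm², y = 190 mm, Ī = 186 667 mm⁴.
Hole (subtracted): ⌀6, A = 28.2743 mm², y = 10 mm, Ī = 63.6173 mm⁴.
Centroid: ȳ = ΣA·y / ΣA = 100.181 mm.
Transfer each piece to the horizontal axis through the centroid using Ī + A·d² with d = y − 100.181:
  bottom flange: d = -90.1811 mm → contributes +45 729 394 mm⁴
  web: d = -0.181094 mm → contributes +6 144 094 mm⁴
  top flange: d = 89.8189 mm → contributes +45 364 307 mm⁴
  hole: d = -90.1811 mm → contributes −230 008 mm⁴
Total I = 97 007 787 mm⁴.

I_xx ≈ 9.701 × 10⁷ mm⁴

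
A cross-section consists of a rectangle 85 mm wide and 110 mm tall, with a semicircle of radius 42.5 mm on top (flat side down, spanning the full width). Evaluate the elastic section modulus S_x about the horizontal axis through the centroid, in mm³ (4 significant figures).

Break the section into simple shapes (no overlaps), measuring from the bottom-left corner of the bounding box.
Rectangular body: 85 × 110, A = 9 350 mm², y = 55 mm, Ī = 9 427 917 mm⁴.
Semicircular cap: semicircle r = 42.5, A = 2837.25 mm², y = 128.038 mm, Ī = 358 086 mm⁴.
Centroid: ȳ = ΣA·y / ΣA = 72.0035 mm.
Transfer each piece to the horizontal axis through the centroid using Ī + A·d² with d = y − 72.0035:
  rectangular body: d = -17.0035 mm → contributes +12 131 178 mm⁴
  semicircular cap: d = 56.0341 mm → contributes +9 266 533 mm⁴
Total I = 21 397 711 mm⁴.
Extreme fibre distance c = 80.4965 mm; S = I/c = 265 822 mm³.

S_x ≈ 2.658 × 10⁵ mm³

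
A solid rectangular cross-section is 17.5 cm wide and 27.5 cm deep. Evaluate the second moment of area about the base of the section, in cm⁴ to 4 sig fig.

I_base ≈ 1.213 × 10⁵ cm⁴

The section: 17.5 × 27.5, A = 481.25 cm², y = 13.75 cm, Ī = 30328.8 cm⁴.
Transfer it to the base of the section using Ī + A·d² with d = y − 0:
  the section: d = 13.75 cm → contributes +121 315 cm⁴
Total I = 121 315 cm⁴.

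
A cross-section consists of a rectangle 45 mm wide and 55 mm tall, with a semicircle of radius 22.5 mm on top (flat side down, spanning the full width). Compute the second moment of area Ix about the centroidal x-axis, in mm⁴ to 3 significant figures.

Ix ≈ 1.48 × 10⁶ mm⁴

Decompose the section into non-overlapping parts with the origin at the bottom-left of its bounding rectangle.
Rectangular body: 45 × 55, A = 2 475 mm², y = 27.5 mm, Ī = 623 906 mm⁴.
Semicircular cap: semicircle r = 22.5, A = 795.22 mm², y = 64.549 mm, Ī = 28 130 mm⁴.
Centroid: ȳ = ΣA·y / ΣA = 36.509 mm.
Transfer each piece to the centroidal x-axis using Ī + A·d² with d = y − 36.509:
  rectangular body: d = -9.0092 mm → contributes +824 793 mm⁴
  semicircular cap: d = 28.04 mm → contributes +653 363 mm⁴
Total I = 1 478 157 mm⁴.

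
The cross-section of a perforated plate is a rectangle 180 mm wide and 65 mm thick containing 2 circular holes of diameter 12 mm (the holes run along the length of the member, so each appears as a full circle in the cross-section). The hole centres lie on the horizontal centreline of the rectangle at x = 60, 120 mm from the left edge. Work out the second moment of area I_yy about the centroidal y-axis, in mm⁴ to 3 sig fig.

I_yy ≈ 3.14 × 10⁷ mm⁴

Split into non-overlapping primitives; take the origin at the lower-left of the bounding box.
Plate: 180 × 65, A = 11 700 mm², x = 90 mm, Ī = 31 590 000 mm⁴.
Hole 1 (subtracted): ⌀12, A = 113.1 mm², x = 60 mm, Ī = 1017.9 mm⁴.
Hole 2 (subtracted): ⌀12, A = 113.1 mm², x = 120 mm, Ī = 1017.9 mm⁴.
By symmetry the centroid is at mid-width, x̄ = 90 mm.
Transfer each piece to the centroidal y-axis using Ī + A·d² with d = x − 90:
  plate: d = 0 mm → contributes +31 590 000 mm⁴
  hole 1: d = -30 mm → contributes −102 805 mm⁴
  hole 2: d = 30 mm → contributes −102 805 mm⁴
Total I = 31 384 389 mm⁴.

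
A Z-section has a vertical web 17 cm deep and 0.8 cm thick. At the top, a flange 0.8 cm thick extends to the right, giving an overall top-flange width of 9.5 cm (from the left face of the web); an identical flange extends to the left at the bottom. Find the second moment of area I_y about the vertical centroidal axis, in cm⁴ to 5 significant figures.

Treat the section as a set of non-overlapping primitives; coordinates are from the bounding-box lower-left.
Web: 0.8 × 17, A = 13.6 cm², x = 9.1 cm, Ī = 0.7253333 cm⁴.
Top flange (beyond web): 8.7 × 0.8, A = 6.96 cm², x = 13.85 cm, Ī = 43.9002 cm⁴.
Bottom flange (beyond web): 8.7 × 0.8, A = 6.96 cm², x = 4.35 cm, Ī = 43.9002 cm⁴.
Centroid: x̄ = ΣA·x / ΣA = 9.1 cm.
Transfer each piece to the vertical centroidal axis using Ī + A·d² with d = x − 9.1:
  web: d = 0 cm → contributes +0.7253333 cm⁴
  top flange (beyond web): d = 4.75 cm → contributes +200.9352 cm⁴
  bottom flange (beyond web): d = -4.75 cm → contributes +200.9352 cm⁴
Total I = 402.5957 cm⁴.

I_y ≈ 402.60 cm⁴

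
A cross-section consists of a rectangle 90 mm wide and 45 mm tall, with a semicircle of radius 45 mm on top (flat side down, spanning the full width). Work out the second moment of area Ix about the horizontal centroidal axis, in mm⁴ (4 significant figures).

Decompose the section into non-overlapping parts with the origin at the bottom-left of its bounding rectangle.
Rectangular body: 90 × 45, A = 4 050 mm², y = 22.5 mm, Ī = 683 438 mm⁴.
Semicircular cap: semicircle r = 45, A = 3180.86 mm², y = 64.0986 mm, Ī = 450 072 mm⁴.
Centroid: ȳ = ΣA·y / ΣA = 40.7993 mm.
Transfer each piece to the horizontal centroidal axis using Ī + A·d² with d = y − 40.7993:
  rectangular body: d = -18.2993 mm → contributes +2 039 632 mm⁴
  semicircular cap: d = 23.2993 mm → contributes +2 176 832 mm⁴
Total I = 4 216 464 mm⁴.

Ix ≈ 4.216 × 10⁶ mm⁴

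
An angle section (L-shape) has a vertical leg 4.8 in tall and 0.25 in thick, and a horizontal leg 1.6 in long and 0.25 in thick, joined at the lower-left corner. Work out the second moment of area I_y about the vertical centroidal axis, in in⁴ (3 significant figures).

Split into non-overlapping primitives; take the origin at the lower-left of the bounding box.
Vertical leg: 0.25 × 4.8, A = 1.2 in², x = 0.125 in, Ī = 0.00625 in⁴.
Horizontal leg (remainder): 1.35 × 0.25, A = 0.3375 in², x = 0.925 in, Ī = 0.051258 in⁴.
Centroid: x̄ = ΣA·x / ΣA = 0.30061 in.
Transfer each piece to the vertical centroidal axis using Ī + A·d² with d = x − 0.30061:
  vertical leg: d = -0.17561 in → contributes +0.043257 in⁴
  horizontal leg (remainder): d = 0.62439 in → contributes +0.18284 in⁴
Total I = 0.22609 in⁴.

I_y ≈ 0.226 in⁴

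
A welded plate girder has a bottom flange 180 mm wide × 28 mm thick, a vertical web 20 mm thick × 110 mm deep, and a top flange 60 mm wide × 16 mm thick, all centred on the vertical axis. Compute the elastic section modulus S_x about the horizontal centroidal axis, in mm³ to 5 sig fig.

S_x ≈ 1.9153 × 10⁵ mm³

Split into non-overlapping primitives; take the origin at the lower-left of the bounding box.
Bottom plate: 180 × 28, A = 5 040 mm², y = 14 mm, Ī = 329 280 mm⁴.
Web plate: 20 × 110, A = 2 200 mm², y = 83 mm, Ī = 2 218 333 mm⁴.
Top plate: 60 × 16, A = 960 mm², y = 146 mm, Ī = 20 480 mm⁴.
Centroid: ȳ = ΣA·y / ΣA = 47.96585 mm.
Transfer each piece to the horizontal centroidal axis using Ī + A·d² with d = y − 47.96585:
  bottom plate: d = -33.96585 mm → contributes +6 143 823 mm⁴
  web plate: d = 35.03415 mm → contributes +4 918 594 mm⁴
  top plate: d = 98.03415 mm → contributes +9 246 746 mm⁴
Total I = 20 309 164 mm⁴.
Extreme fibre distance c = 106.0341 mm; S = I/c = 191534.2 mm³.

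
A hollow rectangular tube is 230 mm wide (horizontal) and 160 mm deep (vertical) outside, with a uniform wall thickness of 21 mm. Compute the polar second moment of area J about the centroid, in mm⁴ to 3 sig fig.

Treat the section as a set of non-overlapping primitives; coordinates are from the bounding-box lower-left.
Outer rectangle: 230 × 160, A = 36 800 mm², y = 80 mm, Ī = 78 506 667 mm⁴.
Inner void (subtracted): 188 × 118, A = 22 184 mm², y = 80 mm, Ī = 25 740 835 mm⁴.
By symmetry the centroid is at mid-height, ȳ = 80 mm.
All pieces are centred on the centroidal x-axis, so I = ΣĪ (holes subtracted) = 52 765 832 mm⁴.
Repeating about the centroidal y-axis gives I_y = 96 887 392 mm⁴.
Polar second moment: J = I_x + I_y = 149 653 224 mm⁴.

J ≈ 1.50 × 10⁸ mm⁴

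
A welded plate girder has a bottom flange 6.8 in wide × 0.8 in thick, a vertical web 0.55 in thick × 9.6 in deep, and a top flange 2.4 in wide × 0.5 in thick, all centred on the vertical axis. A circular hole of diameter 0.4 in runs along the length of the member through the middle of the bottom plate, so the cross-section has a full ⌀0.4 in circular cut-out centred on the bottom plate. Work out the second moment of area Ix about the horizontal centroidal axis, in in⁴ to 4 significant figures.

Ix ≈ 175.7 in⁴

Decompose the section into non-overlapping parts with the origin at the bottom-left of its bounding rectangle.
Bottom plate: 6.8 × 0.8, A = 5.44 in², y = 0.4 in, Ī = 0.290133 in⁴.
Web plate: 0.55 × 9.6, A = 5.28 in², y = 5.6 in, Ī = 40.5504 in⁴.
Top plate: 2.4 × 0.5, A = 1.2 in², y = 10.65 in, Ī = 0.025 in⁴.
Hole (subtracted): ⌀0.4, A = 0.125664 in², y = 0.4 in, Ī = 0.00125664 in⁴.
Centroid: ȳ = ΣA·y / ΣA = 3.77077 in.
Transfer each piece to the horizontal centroidal axis using Ī + A·d² with d = y − 3.77077:
  bottom plate: d = -3.37077 in → contributes +62.0999 in⁴
  web plate: d = 1.82923 in → contributes +58.2177 in⁴
  top plate: d = 6.87923 in → contributes +56.8136 in⁴
  hole: d = -3.37077 in → contributes −1.42906 in⁴
Total I = 175.702 in⁴.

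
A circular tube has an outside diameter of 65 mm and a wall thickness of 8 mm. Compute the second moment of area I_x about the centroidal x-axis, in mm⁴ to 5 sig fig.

Break the section into simple shapes (no overlaps), measuring from the bottom-left corner of the bounding box.
Outer circle: ⌀65, A = 3318.307 mm², y = 32.5 mm, Ī = 876240.5 mm⁴.
Bore (subtracted): ⌀49, A = 1885.741 mm², y = 32.5 mm, Ī = 282 979 mm⁴.
By symmetry the centroid is at mid-height, ȳ = 32.5 mm.
All pieces are centred on the centroidal x-axis, so I = ΣĪ (holes subtracted) = 593261.5 mm⁴.

I_x ≈ 5.9326 × 10⁵ mm⁴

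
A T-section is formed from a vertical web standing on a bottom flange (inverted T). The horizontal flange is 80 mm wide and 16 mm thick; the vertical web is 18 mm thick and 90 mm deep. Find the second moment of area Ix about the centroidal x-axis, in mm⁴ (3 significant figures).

Ix ≈ 3.13 × 10⁶ mm⁴

Split into non-overlapping primitives; take the origin at the lower-left of the bounding box.
Flange: 80 × 16, A = 1 280 mm², y = 8 mm, Ī = 27 307 mm⁴.
Web: 18 × 90, A = 1 620 mm², y = 61 mm, Ī = 1 093 500 mm⁴.
Centroid: ȳ = ΣA·y / ΣA = 37.607 mm.
Transfer each piece to the centroidal x-axis using Ī + A·d² with d = y − 37.607:
  flange: d = -29.607 mm → contributes +1 149 314 mm⁴
  web: d = 23.393 mm → contributes +1 980 024 mm⁴
Total I = 3 129 339 mm⁴.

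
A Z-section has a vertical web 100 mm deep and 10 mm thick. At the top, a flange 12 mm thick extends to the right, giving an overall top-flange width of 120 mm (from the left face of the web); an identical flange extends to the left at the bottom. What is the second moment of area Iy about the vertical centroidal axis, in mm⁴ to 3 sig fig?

Iy ≈ 1.22 × 10⁷ mm⁴

Treat the section as a set of non-overlapping primitives; coordinates are from the bounding-box lower-left.
Web: 10 × 100, A = 1 000 mm², x = 115 mm, Ī = 8333.3 mm⁴.
Top flange (beyond web): 110 × 12, A = 1 320 mm², x = 175 mm, Ī = 1 331 000 mm⁴.
Bottom flange (beyond web): 110 × 12, A = 1 320 mm², x = 55 mm, Ī = 1 331 000 mm⁴.
Centroid: x̄ = ΣA·x / ΣA = 115 mm.
Transfer each piece to the vertical centroidal axis using Ī + A·d² with d = x − 115:
  web: d = 0 mm → contributes +8333.3 mm⁴
  top flange (beyond web): d = 60 mm → contributes +6 083 000 mm⁴
  bottom flange (beyond web): d = -60 mm → contributes +6 083 000 mm⁴
Total I = 12 174 333 mm⁴.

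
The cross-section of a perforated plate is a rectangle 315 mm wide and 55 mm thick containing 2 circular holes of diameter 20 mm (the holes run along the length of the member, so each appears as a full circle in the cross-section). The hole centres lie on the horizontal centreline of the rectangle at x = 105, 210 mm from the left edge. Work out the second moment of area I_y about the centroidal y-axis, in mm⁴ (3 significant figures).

Split into non-overlapping primitives; take the origin at the lower-left of the bounding box.
Plate: 315 × 55, A = 17 325 mm², x = 157.5 mm, Ī = 143 256 094 mm⁴.
Hole 1 (subtracted): ⌀20, A = 314.16 mm², x = 105 mm, Ī = 7 854 mm⁴.
Hole 2 (subtracted): ⌀20, A = 314.16 mm², x = 210 mm, Ī = 7 854 mm⁴.
By symmetry the centroid is at mid-width, x̄ = 157.5 mm.
Transfer each piece to the centroidal y-axis using Ī + A·d² with d = x − 157.5:
  plate: d = 0 mm → contributes +143 256 094 mm⁴
  hole 1: d = -52.5 mm → contributes −873 755 mm⁴
  hole 2: d = 52.5 mm → contributes −873 755 mm⁴
Total I = 141 508 583 mm⁴.

I_y ≈ 1.42 × 10⁸ mm⁴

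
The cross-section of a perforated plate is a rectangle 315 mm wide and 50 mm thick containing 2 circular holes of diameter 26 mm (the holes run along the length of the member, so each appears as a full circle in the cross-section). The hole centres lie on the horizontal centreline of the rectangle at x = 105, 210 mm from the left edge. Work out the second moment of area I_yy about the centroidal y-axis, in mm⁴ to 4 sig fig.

Decompose the section into non-overlapping parts with the origin at the bottom-left of its bounding rectangle.
Plate: 315 × 50, A = 15 750 mm², x = 157.5 mm, Ī = 130 232 813 mm⁴.
Hole 1 (subtracted): ⌀26, A = 530.929 mm², x = 105 mm, Ī = 22431.8 mm⁴.
Hole 2 (subtracted): ⌀26, A = 530.929 mm², x = 210 mm, Ī = 22431.8 mm⁴.
By symmetry the centroid is at mid-width, x̄ = 157.5 mm.
Transfer each piece to the centroidal y-axis using Ī + A·d² with d = x − 157.5:
  plate: d = 0 mm → contributes +130 232 813 mm⁴
  hole 1: d = -52.5 mm → contributes −1 485 805 mm⁴
  hole 2: d = 52.5 mm → contributes −1 485 805 mm⁴
Total I = 127 261 202 mm⁴.

I_yy ≈ 1.273 × 10⁸ mm⁴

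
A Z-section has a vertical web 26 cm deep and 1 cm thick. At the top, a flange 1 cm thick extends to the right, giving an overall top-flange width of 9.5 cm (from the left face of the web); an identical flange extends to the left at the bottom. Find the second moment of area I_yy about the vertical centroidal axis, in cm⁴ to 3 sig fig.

I_yy ≈ 488 cm⁴

Treat the section as a set of non-overlapping primitives; coordinates are from the bounding-box lower-left.
Web: 1 × 26, A = 26 cm², x = 9 cm, Ī = 2.1667 cm⁴.
Top flange (beyond web): 8.5 × 1, A = 8.5 cm², x = 13.75 cm, Ī = 51.177 cm⁴.
Bottom flange (beyond web): 8.5 × 1, A = 8.5 cm², x = 4.25 cm, Ī = 51.177 cm⁴.
Centroid: x̄ = ΣA·x / ΣA = 9 cm.
Transfer each piece to the vertical centroidal axis using Ī + A·d² with d = x − 9:
  web: d = 0 cm → contributes +2.1667 cm⁴
  top flange (beyond web): d = 4.75 cm → contributes +242.96 cm⁴
  bottom flange (beyond web): d = -4.75 cm → contributes +242.96 cm⁴
Total I = 488.08 cm⁴.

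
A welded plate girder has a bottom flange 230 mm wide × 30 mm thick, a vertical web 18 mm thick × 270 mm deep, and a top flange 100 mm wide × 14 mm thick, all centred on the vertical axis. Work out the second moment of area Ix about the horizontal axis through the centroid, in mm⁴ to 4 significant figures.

Split into non-overlapping primitives; take the origin at the lower-left of the bounding box.
Bottom plate: 230 × 30, A = 6 900 mm², y = 15 mm, Ī = 517 500 mm⁴.
Web plate: 18 × 270, A = 4 860 mm², y = 165 mm, Ī = 29 524 500 mm⁴.
Top plate: 100 × 14, A = 1 400 mm², y = 307 mm, Ī = 22866.7 mm⁴.
Centroid: ȳ = ΣA·y / ΣA = 101.459 mm.
Transfer each piece to the horizontal axis through the centroid using Ī + A·d² with d = y − 101.459:
  bottom plate: d = -86.459 mm → contributes +52 096 055 mm⁴
  web plate: d = 63.541 mm → contributes +49 146 570 mm⁴
  top plate: d = 205.541 mm → contributes +59 168 830 mm⁴
Total I = 160 411 455 mm⁴.

Ix ≈ 1.604 × 10⁸ mm⁴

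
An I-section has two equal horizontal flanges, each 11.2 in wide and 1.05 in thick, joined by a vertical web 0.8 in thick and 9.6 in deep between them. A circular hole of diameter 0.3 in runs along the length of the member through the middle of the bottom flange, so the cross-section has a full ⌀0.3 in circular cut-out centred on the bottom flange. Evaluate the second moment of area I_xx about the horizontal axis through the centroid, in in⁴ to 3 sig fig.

Split into non-overlapping primitives; take the origin at the lower-left of the bounding box.
Bottom flange: 11.2 × 1.05, A = 11.76 in², y = 0.525 in, Ī = 1.0805 in⁴.
Web: 0.8 × 9.6, A = 7.68 in², y = 5.85 in, Ī = 58.982 in⁴.
Top flange: 11.2 × 1.05, A = 11.76 in², y = 11.175 in, Ī = 1.0805 in⁴.
Hole (subtracted): ⌀0.3, A = 0.070686 in², y = 0.525 in, Ī = 0.00039761 in⁴.
Centroid: ȳ = ΣA·y / ΣA = 5.8621 in.
Transfer each piece to the horizontal axis through the centroid using Ī + A·d² with d = y − 5.8621:
  bottom flange: d = -5.3371 in → contributes +336.06 in⁴
  web: d = -0.012092 in → contributes +58.984 in⁴
  top flange: d = 5.3129 in → contributes +333.03 in⁴
  hole: d = -5.3371 in → contributes −2.0139 in⁴
Total I = 726.06 in⁴.

I_xx ≈ 726 in⁴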